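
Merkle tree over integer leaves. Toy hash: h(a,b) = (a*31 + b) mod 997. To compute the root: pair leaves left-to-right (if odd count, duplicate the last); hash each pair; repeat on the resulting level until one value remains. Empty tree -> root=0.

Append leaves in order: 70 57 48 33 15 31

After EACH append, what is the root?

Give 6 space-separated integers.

After append 70 (leaves=[70]):
  L0: [70]
  root=70
After append 57 (leaves=[70, 57]):
  L0: [70, 57]
  L1: h(70,57)=(70*31+57)%997=233 -> [233]
  root=233
After append 48 (leaves=[70, 57, 48]):
  L0: [70, 57, 48]
  L1: h(70,57)=(70*31+57)%997=233 h(48,48)=(48*31+48)%997=539 -> [233, 539]
  L2: h(233,539)=(233*31+539)%997=783 -> [783]
  root=783
After append 33 (leaves=[70, 57, 48, 33]):
  L0: [70, 57, 48, 33]
  L1: h(70,57)=(70*31+57)%997=233 h(48,33)=(48*31+33)%997=524 -> [233, 524]
  L2: h(233,524)=(233*31+524)%997=768 -> [768]
  root=768
After append 15 (leaves=[70, 57, 48, 33, 15]):
  L0: [70, 57, 48, 33, 15]
  L1: h(70,57)=(70*31+57)%997=233 h(48,33)=(48*31+33)%997=524 h(15,15)=(15*31+15)%997=480 -> [233, 524, 480]
  L2: h(233,524)=(233*31+524)%997=768 h(480,480)=(480*31+480)%997=405 -> [768, 405]
  L3: h(768,405)=(768*31+405)%997=285 -> [285]
  root=285
After append 31 (leaves=[70, 57, 48, 33, 15, 31]):
  L0: [70, 57, 48, 33, 15, 31]
  L1: h(70,57)=(70*31+57)%997=233 h(48,33)=(48*31+33)%997=524 h(15,31)=(15*31+31)%997=496 -> [233, 524, 496]
  L2: h(233,524)=(233*31+524)%997=768 h(496,496)=(496*31+496)%997=917 -> [768, 917]
  L3: h(768,917)=(768*31+917)%997=797 -> [797]
  root=797

Answer: 70 233 783 768 285 797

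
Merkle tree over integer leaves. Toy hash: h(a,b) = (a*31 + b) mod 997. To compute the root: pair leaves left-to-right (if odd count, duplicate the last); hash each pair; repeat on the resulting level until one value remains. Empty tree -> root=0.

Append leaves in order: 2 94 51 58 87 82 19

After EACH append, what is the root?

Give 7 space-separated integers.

After append 2 (leaves=[2]):
  L0: [2]
  root=2
After append 94 (leaves=[2, 94]):
  L0: [2, 94]
  L1: h(2,94)=(2*31+94)%997=156 -> [156]
  root=156
After append 51 (leaves=[2, 94, 51]):
  L0: [2, 94, 51]
  L1: h(2,94)=(2*31+94)%997=156 h(51,51)=(51*31+51)%997=635 -> [156, 635]
  L2: h(156,635)=(156*31+635)%997=486 -> [486]
  root=486
After append 58 (leaves=[2, 94, 51, 58]):
  L0: [2, 94, 51, 58]
  L1: h(2,94)=(2*31+94)%997=156 h(51,58)=(51*31+58)%997=642 -> [156, 642]
  L2: h(156,642)=(156*31+642)%997=493 -> [493]
  root=493
After append 87 (leaves=[2, 94, 51, 58, 87]):
  L0: [2, 94, 51, 58, 87]
  L1: h(2,94)=(2*31+94)%997=156 h(51,58)=(51*31+58)%997=642 h(87,87)=(87*31+87)%997=790 -> [156, 642, 790]
  L2: h(156,642)=(156*31+642)%997=493 h(790,790)=(790*31+790)%997=355 -> [493, 355]
  L3: h(493,355)=(493*31+355)%997=683 -> [683]
  root=683
After append 82 (leaves=[2, 94, 51, 58, 87, 82]):
  L0: [2, 94, 51, 58, 87, 82]
  L1: h(2,94)=(2*31+94)%997=156 h(51,58)=(51*31+58)%997=642 h(87,82)=(87*31+82)%997=785 -> [156, 642, 785]
  L2: h(156,642)=(156*31+642)%997=493 h(785,785)=(785*31+785)%997=195 -> [493, 195]
  L3: h(493,195)=(493*31+195)%997=523 -> [523]
  root=523
After append 19 (leaves=[2, 94, 51, 58, 87, 82, 19]):
  L0: [2, 94, 51, 58, 87, 82, 19]
  L1: h(2,94)=(2*31+94)%997=156 h(51,58)=(51*31+58)%997=642 h(87,82)=(87*31+82)%997=785 h(19,19)=(19*31+19)%997=608 -> [156, 642, 785, 608]
  L2: h(156,642)=(156*31+642)%997=493 h(785,608)=(785*31+608)%997=18 -> [493, 18]
  L3: h(493,18)=(493*31+18)%997=346 -> [346]
  root=346

Answer: 2 156 486 493 683 523 346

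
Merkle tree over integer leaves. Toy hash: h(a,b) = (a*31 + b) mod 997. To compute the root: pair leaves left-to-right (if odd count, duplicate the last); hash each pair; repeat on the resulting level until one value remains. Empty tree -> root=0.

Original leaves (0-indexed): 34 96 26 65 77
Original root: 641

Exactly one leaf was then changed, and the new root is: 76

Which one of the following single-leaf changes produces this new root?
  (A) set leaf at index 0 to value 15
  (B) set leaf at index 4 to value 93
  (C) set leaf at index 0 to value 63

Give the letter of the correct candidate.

Original leaves: [34, 96, 26, 65, 77]
Target new root: 76
Try each candidate change and compute the resulting root:
Candidate A: set leaf[0] = 15 -> leaves = [15, 96, 26, 65, 77]
  L0: [15, 96, 26, 65, 77]
  L1: h(15,96)=(15*31+96)%997=561 h(26,65)=(26*31+65)%997=871 h(77,77)=(77*31+77)%997=470 -> [561, 871, 470]
  L2: h(561,871)=(561*31+871)%997=316 h(470,470)=(470*31+470)%997=85 -> [316, 85]
  L3: h(316,85)=(316*31+85)%997=908 -> [908]
  root = 908 != target 76
Candidate B: set leaf[4] = 93 -> leaves = [34, 96, 26, 65, 93]
  L0: [34, 96, 26, 65, 93]
  L1: h(34,96)=(34*31+96)%997=153 h(26,65)=(26*31+65)%997=871 h(93,93)=(93*31+93)%997=982 -> [153, 871, 982]
  L2: h(153,871)=(153*31+871)%997=629 h(982,982)=(982*31+982)%997=517 -> [629, 517]
  L3: h(629,517)=(629*31+517)%997=76 -> [76]
  root = 76 == target 76  ** MATCH **
Candidate C: set leaf[0] = 63 -> leaves = [63, 96, 26, 65, 77]
  L0: [63, 96, 26, 65, 77]
  L1: h(63,96)=(63*31+96)%997=55 h(26,65)=(26*31+65)%997=871 h(77,77)=(77*31+77)%997=470 -> [55, 871, 470]
  L2: h(55,871)=(55*31+871)%997=582 h(470,470)=(470*31+470)%997=85 -> [582, 85]
  L3: h(582,85)=(582*31+85)%997=181 -> [181]
  root = 181 != target 76
Candidate B produces the target root.

Answer: B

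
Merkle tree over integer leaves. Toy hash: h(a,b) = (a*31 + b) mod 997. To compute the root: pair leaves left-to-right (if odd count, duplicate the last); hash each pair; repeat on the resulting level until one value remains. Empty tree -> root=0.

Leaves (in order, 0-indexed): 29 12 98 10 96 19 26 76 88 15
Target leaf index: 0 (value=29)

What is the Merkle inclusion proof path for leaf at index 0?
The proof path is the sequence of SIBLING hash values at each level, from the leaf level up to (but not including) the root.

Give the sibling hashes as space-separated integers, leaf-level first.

Answer: 12 57 9 283

Derivation:
L0 (leaves): [29, 12, 98, 10, 96, 19, 26, 76, 88, 15], target index=0
L1: h(29,12)=(29*31+12)%997=911 [pair 0] h(98,10)=(98*31+10)%997=57 [pair 1] h(96,19)=(96*31+19)%997=4 [pair 2] h(26,76)=(26*31+76)%997=882 [pair 3] h(88,15)=(88*31+15)%997=749 [pair 4] -> [911, 57, 4, 882, 749]
  Sibling for proof at L0: 12
L2: h(911,57)=(911*31+57)%997=382 [pair 0] h(4,882)=(4*31+882)%997=9 [pair 1] h(749,749)=(749*31+749)%997=40 [pair 2] -> [382, 9, 40]
  Sibling for proof at L1: 57
L3: h(382,9)=(382*31+9)%997=884 [pair 0] h(40,40)=(40*31+40)%997=283 [pair 1] -> [884, 283]
  Sibling for proof at L2: 9
L4: h(884,283)=(884*31+283)%997=768 [pair 0] -> [768]
  Sibling for proof at L3: 283
Root: 768
Proof path (sibling hashes from leaf to root): [12, 57, 9, 283]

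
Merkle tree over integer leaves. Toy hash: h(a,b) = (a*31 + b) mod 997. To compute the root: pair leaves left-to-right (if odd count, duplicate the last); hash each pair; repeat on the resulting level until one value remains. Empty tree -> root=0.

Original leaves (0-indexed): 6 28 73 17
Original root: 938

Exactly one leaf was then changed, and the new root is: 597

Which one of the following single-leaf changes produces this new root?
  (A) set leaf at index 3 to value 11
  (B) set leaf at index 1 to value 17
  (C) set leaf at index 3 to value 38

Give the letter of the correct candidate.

Original leaves: [6, 28, 73, 17]
Target new root: 597
Try each candidate change and compute the resulting root:
Candidate A: set leaf[3] = 11 -> leaves = [6, 28, 73, 11]
  L0: [6, 28, 73, 11]
  L1: h(6,28)=(6*31+28)%997=214 h(73,11)=(73*31+11)%997=280 -> [214, 280]
  L2: h(214,280)=(214*31+280)%997=932 -> [932]
  root = 932 != target 597
Candidate B: set leaf[1] = 17 -> leaves = [6, 17, 73, 17]
  L0: [6, 17, 73, 17]
  L1: h(6,17)=(6*31+17)%997=203 h(73,17)=(73*31+17)%997=286 -> [203, 286]
  L2: h(203,286)=(203*31+286)%997=597 -> [597]
  root = 597 == target 597  ** MATCH **
Candidate C: set leaf[3] = 38 -> leaves = [6, 28, 73, 38]
  L0: [6, 28, 73, 38]
  L1: h(6,28)=(6*31+28)%997=214 h(73,38)=(73*31+38)%997=307 -> [214, 307]
  L2: h(214,307)=(214*31+307)%997=959 -> [959]
  root = 959 != target 597
Candidate B produces the target root.

Answer: B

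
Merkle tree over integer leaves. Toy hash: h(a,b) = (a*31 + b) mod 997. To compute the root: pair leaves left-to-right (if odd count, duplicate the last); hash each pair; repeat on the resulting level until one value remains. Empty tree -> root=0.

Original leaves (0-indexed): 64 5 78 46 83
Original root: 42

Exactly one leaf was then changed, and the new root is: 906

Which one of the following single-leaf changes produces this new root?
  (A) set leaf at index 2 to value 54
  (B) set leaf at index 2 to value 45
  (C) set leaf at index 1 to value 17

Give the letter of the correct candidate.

Answer: A

Derivation:
Original leaves: [64, 5, 78, 46, 83]
Target new root: 906
Try each candidate change and compute the resulting root:
Candidate A: set leaf[2] = 54 -> leaves = [64, 5, 54, 46, 83]
  L0: [64, 5, 54, 46, 83]
  L1: h(64,5)=(64*31+5)%997=992 h(54,46)=(54*31+46)%997=723 h(83,83)=(83*31+83)%997=662 -> [992, 723, 662]
  L2: h(992,723)=(992*31+723)%997=568 h(662,662)=(662*31+662)%997=247 -> [568, 247]
  L3: h(568,247)=(568*31+247)%997=906 -> [906]
  root = 906 == target 906  ** MATCH **
Candidate B: set leaf[2] = 45 -> leaves = [64, 5, 45, 46, 83]
  L0: [64, 5, 45, 46, 83]
  L1: h(64,5)=(64*31+5)%997=992 h(45,46)=(45*31+46)%997=444 h(83,83)=(83*31+83)%997=662 -> [992, 444, 662]
  L2: h(992,444)=(992*31+444)%997=289 h(662,662)=(662*31+662)%997=247 -> [289, 247]
  L3: h(289,247)=(289*31+247)%997=233 -> [233]
  root = 233 != target 906
Candidate C: set leaf[1] = 17 -> leaves = [64, 17, 78, 46, 83]
  L0: [64, 17, 78, 46, 83]
  L1: h(64,17)=(64*31+17)%997=7 h(78,46)=(78*31+46)%997=470 h(83,83)=(83*31+83)%997=662 -> [7, 470, 662]
  L2: h(7,470)=(7*31+470)%997=687 h(662,662)=(662*31+662)%997=247 -> [687, 247]
  L3: h(687,247)=(687*31+247)%997=607 -> [607]
  root = 607 != target 906
Candidate A produces the target root.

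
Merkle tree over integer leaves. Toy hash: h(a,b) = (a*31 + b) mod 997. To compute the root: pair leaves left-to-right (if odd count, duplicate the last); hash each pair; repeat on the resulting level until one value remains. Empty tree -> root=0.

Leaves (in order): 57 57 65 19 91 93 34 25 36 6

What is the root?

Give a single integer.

Answer: 560

Derivation:
L0: [57, 57, 65, 19, 91, 93, 34, 25, 36, 6]
L1: h(57,57)=(57*31+57)%997=827 h(65,19)=(65*31+19)%997=40 h(91,93)=(91*31+93)%997=920 h(34,25)=(34*31+25)%997=82 h(36,6)=(36*31+6)%997=125 -> [827, 40, 920, 82, 125]
L2: h(827,40)=(827*31+40)%997=752 h(920,82)=(920*31+82)%997=686 h(125,125)=(125*31+125)%997=12 -> [752, 686, 12]
L3: h(752,686)=(752*31+686)%997=70 h(12,12)=(12*31+12)%997=384 -> [70, 384]
L4: h(70,384)=(70*31+384)%997=560 -> [560]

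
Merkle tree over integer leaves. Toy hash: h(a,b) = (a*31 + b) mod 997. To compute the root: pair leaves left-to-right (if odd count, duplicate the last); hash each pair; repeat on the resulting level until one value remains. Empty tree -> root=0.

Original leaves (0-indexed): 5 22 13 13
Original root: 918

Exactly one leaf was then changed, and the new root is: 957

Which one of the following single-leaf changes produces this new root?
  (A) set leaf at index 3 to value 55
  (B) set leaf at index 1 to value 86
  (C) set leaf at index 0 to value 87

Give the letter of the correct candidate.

Original leaves: [5, 22, 13, 13]
Target new root: 957
Try each candidate change and compute the resulting root:
Candidate A: set leaf[3] = 55 -> leaves = [5, 22, 13, 55]
  L0: [5, 22, 13, 55]
  L1: h(5,22)=(5*31+22)%997=177 h(13,55)=(13*31+55)%997=458 -> [177, 458]
  L2: h(177,458)=(177*31+458)%997=960 -> [960]
  root = 960 != target 957
Candidate B: set leaf[1] = 86 -> leaves = [5, 86, 13, 13]
  L0: [5, 86, 13, 13]
  L1: h(5,86)=(5*31+86)%997=241 h(13,13)=(13*31+13)%997=416 -> [241, 416]
  L2: h(241,416)=(241*31+416)%997=908 -> [908]
  root = 908 != target 957
Candidate C: set leaf[0] = 87 -> leaves = [87, 22, 13, 13]
  L0: [87, 22, 13, 13]
  L1: h(87,22)=(87*31+22)%997=725 h(13,13)=(13*31+13)%997=416 -> [725, 416]
  L2: h(725,416)=(725*31+416)%997=957 -> [957]
  root = 957 == target 957  ** MATCH **
Candidate C produces the target root.

Answer: C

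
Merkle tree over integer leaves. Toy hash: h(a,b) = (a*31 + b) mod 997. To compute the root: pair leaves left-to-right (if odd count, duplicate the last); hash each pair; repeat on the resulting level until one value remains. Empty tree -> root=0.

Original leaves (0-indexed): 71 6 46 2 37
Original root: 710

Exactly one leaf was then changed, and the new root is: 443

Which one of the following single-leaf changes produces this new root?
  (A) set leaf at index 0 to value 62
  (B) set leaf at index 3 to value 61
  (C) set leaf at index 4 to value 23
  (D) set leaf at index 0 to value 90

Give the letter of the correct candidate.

Original leaves: [71, 6, 46, 2, 37]
Target new root: 443
Try each candidate change and compute the resulting root:
Candidate A: set leaf[0] = 62 -> leaves = [62, 6, 46, 2, 37]
  L0: [62, 6, 46, 2, 37]
  L1: h(62,6)=(62*31+6)%997=931 h(46,2)=(46*31+2)%997=431 h(37,37)=(37*31+37)%997=187 -> [931, 431, 187]
  L2: h(931,431)=(931*31+431)%997=379 h(187,187)=(187*31+187)%997=2 -> [379, 2]
  L3: h(379,2)=(379*31+2)%997=784 -> [784]
  root = 784 != target 443
Candidate B: set leaf[3] = 61 -> leaves = [71, 6, 46, 61, 37]
  L0: [71, 6, 46, 61, 37]
  L1: h(71,6)=(71*31+6)%997=213 h(46,61)=(46*31+61)%997=490 h(37,37)=(37*31+37)%997=187 -> [213, 490, 187]
  L2: h(213,490)=(213*31+490)%997=114 h(187,187)=(187*31+187)%997=2 -> [114, 2]
  L3: h(114,2)=(114*31+2)%997=545 -> [545]
  root = 545 != target 443
Candidate C: set leaf[4] = 23 -> leaves = [71, 6, 46, 2, 23]
  L0: [71, 6, 46, 2, 23]
  L1: h(71,6)=(71*31+6)%997=213 h(46,2)=(46*31+2)%997=431 h(23,23)=(23*31+23)%997=736 -> [213, 431, 736]
  L2: h(213,431)=(213*31+431)%997=55 h(736,736)=(736*31+736)%997=621 -> [55, 621]
  L3: h(55,621)=(55*31+621)%997=332 -> [332]
  root = 332 != target 443
Candidate D: set leaf[0] = 90 -> leaves = [90, 6, 46, 2, 37]
  L0: [90, 6, 46, 2, 37]
  L1: h(90,6)=(90*31+6)%997=802 h(46,2)=(46*31+2)%997=431 h(37,37)=(37*31+37)%997=187 -> [802, 431, 187]
  L2: h(802,431)=(802*31+431)%997=368 h(187,187)=(187*31+187)%997=2 -> [368, 2]
  L3: h(368,2)=(368*31+2)%997=443 -> [443]
  root = 443 == target 443  ** MATCH **
Candidate D produces the target root.

Answer: D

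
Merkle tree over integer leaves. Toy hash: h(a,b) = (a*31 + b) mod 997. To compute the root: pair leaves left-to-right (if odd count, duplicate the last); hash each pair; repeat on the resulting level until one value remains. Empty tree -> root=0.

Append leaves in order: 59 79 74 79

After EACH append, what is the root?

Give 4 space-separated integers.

After append 59 (leaves=[59]):
  L0: [59]
  root=59
After append 79 (leaves=[59, 79]):
  L0: [59, 79]
  L1: h(59,79)=(59*31+79)%997=911 -> [911]
  root=911
After append 74 (leaves=[59, 79, 74]):
  L0: [59, 79, 74]
  L1: h(59,79)=(59*31+79)%997=911 h(74,74)=(74*31+74)%997=374 -> [911, 374]
  L2: h(911,374)=(911*31+374)%997=699 -> [699]
  root=699
After append 79 (leaves=[59, 79, 74, 79]):
  L0: [59, 79, 74, 79]
  L1: h(59,79)=(59*31+79)%997=911 h(74,79)=(74*31+79)%997=379 -> [911, 379]
  L2: h(911,379)=(911*31+379)%997=704 -> [704]
  root=704

Answer: 59 911 699 704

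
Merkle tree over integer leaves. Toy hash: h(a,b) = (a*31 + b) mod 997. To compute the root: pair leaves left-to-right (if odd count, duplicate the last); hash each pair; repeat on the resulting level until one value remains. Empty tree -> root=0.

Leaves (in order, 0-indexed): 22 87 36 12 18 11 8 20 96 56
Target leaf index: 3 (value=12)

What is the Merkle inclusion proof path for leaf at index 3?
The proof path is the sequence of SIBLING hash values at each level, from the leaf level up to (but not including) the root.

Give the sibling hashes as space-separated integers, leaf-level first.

Answer: 36 769 958 110

Derivation:
L0 (leaves): [22, 87, 36, 12, 18, 11, 8, 20, 96, 56], target index=3
L1: h(22,87)=(22*31+87)%997=769 [pair 0] h(36,12)=(36*31+12)%997=131 [pair 1] h(18,11)=(18*31+11)%997=569 [pair 2] h(8,20)=(8*31+20)%997=268 [pair 3] h(96,56)=(96*31+56)%997=41 [pair 4] -> [769, 131, 569, 268, 41]
  Sibling for proof at L0: 36
L2: h(769,131)=(769*31+131)%997=42 [pair 0] h(569,268)=(569*31+268)%997=958 [pair 1] h(41,41)=(41*31+41)%997=315 [pair 2] -> [42, 958, 315]
  Sibling for proof at L1: 769
L3: h(42,958)=(42*31+958)%997=266 [pair 0] h(315,315)=(315*31+315)%997=110 [pair 1] -> [266, 110]
  Sibling for proof at L2: 958
L4: h(266,110)=(266*31+110)%997=380 [pair 0] -> [380]
  Sibling for proof at L3: 110
Root: 380
Proof path (sibling hashes from leaf to root): [36, 769, 958, 110]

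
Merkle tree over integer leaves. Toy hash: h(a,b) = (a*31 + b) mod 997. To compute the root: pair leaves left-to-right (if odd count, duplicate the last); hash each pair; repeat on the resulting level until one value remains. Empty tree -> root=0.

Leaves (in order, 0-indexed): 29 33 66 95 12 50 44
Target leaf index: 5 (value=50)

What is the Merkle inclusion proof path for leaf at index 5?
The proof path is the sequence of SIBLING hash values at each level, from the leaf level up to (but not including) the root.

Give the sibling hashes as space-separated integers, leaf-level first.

L0 (leaves): [29, 33, 66, 95, 12, 50, 44], target index=5
L1: h(29,33)=(29*31+33)%997=932 [pair 0] h(66,95)=(66*31+95)%997=147 [pair 1] h(12,50)=(12*31+50)%997=422 [pair 2] h(44,44)=(44*31+44)%997=411 [pair 3] -> [932, 147, 422, 411]
  Sibling for proof at L0: 12
L2: h(932,147)=(932*31+147)%997=126 [pair 0] h(422,411)=(422*31+411)%997=532 [pair 1] -> [126, 532]
  Sibling for proof at L1: 411
L3: h(126,532)=(126*31+532)%997=450 [pair 0] -> [450]
  Sibling for proof at L2: 126
Root: 450
Proof path (sibling hashes from leaf to root): [12, 411, 126]

Answer: 12 411 126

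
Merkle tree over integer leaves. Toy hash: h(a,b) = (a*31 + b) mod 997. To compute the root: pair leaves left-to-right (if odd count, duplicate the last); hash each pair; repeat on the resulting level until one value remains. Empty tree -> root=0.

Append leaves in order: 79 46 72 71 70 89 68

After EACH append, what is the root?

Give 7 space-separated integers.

After append 79 (leaves=[79]):
  L0: [79]
  root=79
After append 46 (leaves=[79, 46]):
  L0: [79, 46]
  L1: h(79,46)=(79*31+46)%997=501 -> [501]
  root=501
After append 72 (leaves=[79, 46, 72]):
  L0: [79, 46, 72]
  L1: h(79,46)=(79*31+46)%997=501 h(72,72)=(72*31+72)%997=310 -> [501, 310]
  L2: h(501,310)=(501*31+310)%997=886 -> [886]
  root=886
After append 71 (leaves=[79, 46, 72, 71]):
  L0: [79, 46, 72, 71]
  L1: h(79,46)=(79*31+46)%997=501 h(72,71)=(72*31+71)%997=309 -> [501, 309]
  L2: h(501,309)=(501*31+309)%997=885 -> [885]
  root=885
After append 70 (leaves=[79, 46, 72, 71, 70]):
  L0: [79, 46, 72, 71, 70]
  L1: h(79,46)=(79*31+46)%997=501 h(72,71)=(72*31+71)%997=309 h(70,70)=(70*31+70)%997=246 -> [501, 309, 246]
  L2: h(501,309)=(501*31+309)%997=885 h(246,246)=(246*31+246)%997=893 -> [885, 893]
  L3: h(885,893)=(885*31+893)%997=412 -> [412]
  root=412
After append 89 (leaves=[79, 46, 72, 71, 70, 89]):
  L0: [79, 46, 72, 71, 70, 89]
  L1: h(79,46)=(79*31+46)%997=501 h(72,71)=(72*31+71)%997=309 h(70,89)=(70*31+89)%997=265 -> [501, 309, 265]
  L2: h(501,309)=(501*31+309)%997=885 h(265,265)=(265*31+265)%997=504 -> [885, 504]
  L3: h(885,504)=(885*31+504)%997=23 -> [23]
  root=23
After append 68 (leaves=[79, 46, 72, 71, 70, 89, 68]):
  L0: [79, 46, 72, 71, 70, 89, 68]
  L1: h(79,46)=(79*31+46)%997=501 h(72,71)=(72*31+71)%997=309 h(70,89)=(70*31+89)%997=265 h(68,68)=(68*31+68)%997=182 -> [501, 309, 265, 182]
  L2: h(501,309)=(501*31+309)%997=885 h(265,182)=(265*31+182)%997=421 -> [885, 421]
  L3: h(885,421)=(885*31+421)%997=937 -> [937]
  root=937

Answer: 79 501 886 885 412 23 937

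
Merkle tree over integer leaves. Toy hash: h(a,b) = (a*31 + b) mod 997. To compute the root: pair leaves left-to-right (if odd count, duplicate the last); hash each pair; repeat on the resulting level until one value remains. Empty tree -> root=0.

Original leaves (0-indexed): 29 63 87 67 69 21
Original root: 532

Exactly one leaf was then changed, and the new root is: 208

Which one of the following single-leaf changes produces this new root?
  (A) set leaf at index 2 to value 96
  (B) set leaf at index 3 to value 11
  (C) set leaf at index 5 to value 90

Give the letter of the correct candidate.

Original leaves: [29, 63, 87, 67, 69, 21]
Target new root: 208
Try each candidate change and compute the resulting root:
Candidate A: set leaf[2] = 96 -> leaves = [29, 63, 96, 67, 69, 21]
  L0: [29, 63, 96, 67, 69, 21]
  L1: h(29,63)=(29*31+63)%997=962 h(96,67)=(96*31+67)%997=52 h(69,21)=(69*31+21)%997=166 -> [962, 52, 166]
  L2: h(962,52)=(962*31+52)%997=961 h(166,166)=(166*31+166)%997=327 -> [961, 327]
  L3: h(961,327)=(961*31+327)%997=208 -> [208]
  root = 208 == target 208  ** MATCH **
Candidate B: set leaf[3] = 11 -> leaves = [29, 63, 87, 11, 69, 21]
  L0: [29, 63, 87, 11, 69, 21]
  L1: h(29,63)=(29*31+63)%997=962 h(87,11)=(87*31+11)%997=714 h(69,21)=(69*31+21)%997=166 -> [962, 714, 166]
  L2: h(962,714)=(962*31+714)%997=626 h(166,166)=(166*31+166)%997=327 -> [626, 327]
  L3: h(626,327)=(626*31+327)%997=790 -> [790]
  root = 790 != target 208
Candidate C: set leaf[5] = 90 -> leaves = [29, 63, 87, 67, 69, 90]
  L0: [29, 63, 87, 67, 69, 90]
  L1: h(29,63)=(29*31+63)%997=962 h(87,67)=(87*31+67)%997=770 h(69,90)=(69*31+90)%997=235 -> [962, 770, 235]
  L2: h(962,770)=(962*31+770)%997=682 h(235,235)=(235*31+235)%997=541 -> [682, 541]
  L3: h(682,541)=(682*31+541)%997=746 -> [746]
  root = 746 != target 208
Candidate A produces the target root.

Answer: A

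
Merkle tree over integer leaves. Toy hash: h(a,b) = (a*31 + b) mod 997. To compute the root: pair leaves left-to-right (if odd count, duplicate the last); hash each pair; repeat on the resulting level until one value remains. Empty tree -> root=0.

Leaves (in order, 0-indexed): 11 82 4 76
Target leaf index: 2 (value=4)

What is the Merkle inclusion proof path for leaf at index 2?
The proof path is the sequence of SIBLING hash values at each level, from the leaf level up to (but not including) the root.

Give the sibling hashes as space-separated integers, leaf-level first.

L0 (leaves): [11, 82, 4, 76], target index=2
L1: h(11,82)=(11*31+82)%997=423 [pair 0] h(4,76)=(4*31+76)%997=200 [pair 1] -> [423, 200]
  Sibling for proof at L0: 76
L2: h(423,200)=(423*31+200)%997=352 [pair 0] -> [352]
  Sibling for proof at L1: 423
Root: 352
Proof path (sibling hashes from leaf to root): [76, 423]

Answer: 76 423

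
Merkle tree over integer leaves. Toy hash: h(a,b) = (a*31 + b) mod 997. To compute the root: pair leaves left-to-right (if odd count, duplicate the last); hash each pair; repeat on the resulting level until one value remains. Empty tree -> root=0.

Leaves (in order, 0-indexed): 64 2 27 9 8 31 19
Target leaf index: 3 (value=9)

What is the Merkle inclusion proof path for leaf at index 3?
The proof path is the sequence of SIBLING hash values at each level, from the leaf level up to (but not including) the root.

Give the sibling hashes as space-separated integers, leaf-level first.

Answer: 27 989 284

Derivation:
L0 (leaves): [64, 2, 27, 9, 8, 31, 19], target index=3
L1: h(64,2)=(64*31+2)%997=989 [pair 0] h(27,9)=(27*31+9)%997=846 [pair 1] h(8,31)=(8*31+31)%997=279 [pair 2] h(19,19)=(19*31+19)%997=608 [pair 3] -> [989, 846, 279, 608]
  Sibling for proof at L0: 27
L2: h(989,846)=(989*31+846)%997=598 [pair 0] h(279,608)=(279*31+608)%997=284 [pair 1] -> [598, 284]
  Sibling for proof at L1: 989
L3: h(598,284)=(598*31+284)%997=876 [pair 0] -> [876]
  Sibling for proof at L2: 284
Root: 876
Proof path (sibling hashes from leaf to root): [27, 989, 284]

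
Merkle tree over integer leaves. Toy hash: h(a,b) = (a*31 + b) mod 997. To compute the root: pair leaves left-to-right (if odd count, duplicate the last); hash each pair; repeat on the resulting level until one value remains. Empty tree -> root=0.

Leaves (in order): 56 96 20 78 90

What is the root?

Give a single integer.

Answer: 987

Derivation:
L0: [56, 96, 20, 78, 90]
L1: h(56,96)=(56*31+96)%997=835 h(20,78)=(20*31+78)%997=698 h(90,90)=(90*31+90)%997=886 -> [835, 698, 886]
L2: h(835,698)=(835*31+698)%997=661 h(886,886)=(886*31+886)%997=436 -> [661, 436]
L3: h(661,436)=(661*31+436)%997=987 -> [987]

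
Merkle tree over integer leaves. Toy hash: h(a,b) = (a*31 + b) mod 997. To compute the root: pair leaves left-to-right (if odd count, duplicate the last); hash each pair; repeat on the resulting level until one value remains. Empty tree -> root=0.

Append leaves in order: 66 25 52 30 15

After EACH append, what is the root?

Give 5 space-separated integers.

Answer: 66 77 63 41 679

Derivation:
After append 66 (leaves=[66]):
  L0: [66]
  root=66
After append 25 (leaves=[66, 25]):
  L0: [66, 25]
  L1: h(66,25)=(66*31+25)%997=77 -> [77]
  root=77
After append 52 (leaves=[66, 25, 52]):
  L0: [66, 25, 52]
  L1: h(66,25)=(66*31+25)%997=77 h(52,52)=(52*31+52)%997=667 -> [77, 667]
  L2: h(77,667)=(77*31+667)%997=63 -> [63]
  root=63
After append 30 (leaves=[66, 25, 52, 30]):
  L0: [66, 25, 52, 30]
  L1: h(66,25)=(66*31+25)%997=77 h(52,30)=(52*31+30)%997=645 -> [77, 645]
  L2: h(77,645)=(77*31+645)%997=41 -> [41]
  root=41
After append 15 (leaves=[66, 25, 52, 30, 15]):
  L0: [66, 25, 52, 30, 15]
  L1: h(66,25)=(66*31+25)%997=77 h(52,30)=(52*31+30)%997=645 h(15,15)=(15*31+15)%997=480 -> [77, 645, 480]
  L2: h(77,645)=(77*31+645)%997=41 h(480,480)=(480*31+480)%997=405 -> [41, 405]
  L3: h(41,405)=(41*31+405)%997=679 -> [679]
  root=679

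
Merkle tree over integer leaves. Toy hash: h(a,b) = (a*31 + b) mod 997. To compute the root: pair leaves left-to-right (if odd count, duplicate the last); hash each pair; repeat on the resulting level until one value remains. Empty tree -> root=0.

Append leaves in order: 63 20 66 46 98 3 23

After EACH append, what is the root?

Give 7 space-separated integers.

Answer: 63 976 464 444 458 409 98

Derivation:
After append 63 (leaves=[63]):
  L0: [63]
  root=63
After append 20 (leaves=[63, 20]):
  L0: [63, 20]
  L1: h(63,20)=(63*31+20)%997=976 -> [976]
  root=976
After append 66 (leaves=[63, 20, 66]):
  L0: [63, 20, 66]
  L1: h(63,20)=(63*31+20)%997=976 h(66,66)=(66*31+66)%997=118 -> [976, 118]
  L2: h(976,118)=(976*31+118)%997=464 -> [464]
  root=464
After append 46 (leaves=[63, 20, 66, 46]):
  L0: [63, 20, 66, 46]
  L1: h(63,20)=(63*31+20)%997=976 h(66,46)=(66*31+46)%997=98 -> [976, 98]
  L2: h(976,98)=(976*31+98)%997=444 -> [444]
  root=444
After append 98 (leaves=[63, 20, 66, 46, 98]):
  L0: [63, 20, 66, 46, 98]
  L1: h(63,20)=(63*31+20)%997=976 h(66,46)=(66*31+46)%997=98 h(98,98)=(98*31+98)%997=145 -> [976, 98, 145]
  L2: h(976,98)=(976*31+98)%997=444 h(145,145)=(145*31+145)%997=652 -> [444, 652]
  L3: h(444,652)=(444*31+652)%997=458 -> [458]
  root=458
After append 3 (leaves=[63, 20, 66, 46, 98, 3]):
  L0: [63, 20, 66, 46, 98, 3]
  L1: h(63,20)=(63*31+20)%997=976 h(66,46)=(66*31+46)%997=98 h(98,3)=(98*31+3)%997=50 -> [976, 98, 50]
  L2: h(976,98)=(976*31+98)%997=444 h(50,50)=(50*31+50)%997=603 -> [444, 603]
  L3: h(444,603)=(444*31+603)%997=409 -> [409]
  root=409
After append 23 (leaves=[63, 20, 66, 46, 98, 3, 23]):
  L0: [63, 20, 66, 46, 98, 3, 23]
  L1: h(63,20)=(63*31+20)%997=976 h(66,46)=(66*31+46)%997=98 h(98,3)=(98*31+3)%997=50 h(23,23)=(23*31+23)%997=736 -> [976, 98, 50, 736]
  L2: h(976,98)=(976*31+98)%997=444 h(50,736)=(50*31+736)%997=292 -> [444, 292]
  L3: h(444,292)=(444*31+292)%997=98 -> [98]
  root=98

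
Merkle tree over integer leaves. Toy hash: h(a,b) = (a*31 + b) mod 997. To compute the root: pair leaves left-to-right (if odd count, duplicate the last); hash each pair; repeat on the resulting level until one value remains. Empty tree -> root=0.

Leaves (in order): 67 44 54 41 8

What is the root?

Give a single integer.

L0: [67, 44, 54, 41, 8]
L1: h(67,44)=(67*31+44)%997=127 h(54,41)=(54*31+41)%997=718 h(8,8)=(8*31+8)%997=256 -> [127, 718, 256]
L2: h(127,718)=(127*31+718)%997=667 h(256,256)=(256*31+256)%997=216 -> [667, 216]
L3: h(667,216)=(667*31+216)%997=953 -> [953]

Answer: 953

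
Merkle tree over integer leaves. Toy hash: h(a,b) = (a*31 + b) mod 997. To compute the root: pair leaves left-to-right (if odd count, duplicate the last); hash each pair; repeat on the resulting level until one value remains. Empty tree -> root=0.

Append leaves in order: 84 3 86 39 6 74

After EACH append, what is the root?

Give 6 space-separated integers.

After append 84 (leaves=[84]):
  L0: [84]
  root=84
After append 3 (leaves=[84, 3]):
  L0: [84, 3]
  L1: h(84,3)=(84*31+3)%997=613 -> [613]
  root=613
After append 86 (leaves=[84, 3, 86]):
  L0: [84, 3, 86]
  L1: h(84,3)=(84*31+3)%997=613 h(86,86)=(86*31+86)%997=758 -> [613, 758]
  L2: h(613,758)=(613*31+758)%997=818 -> [818]
  root=818
After append 39 (leaves=[84, 3, 86, 39]):
  L0: [84, 3, 86, 39]
  L1: h(84,3)=(84*31+3)%997=613 h(86,39)=(86*31+39)%997=711 -> [613, 711]
  L2: h(613,711)=(613*31+711)%997=771 -> [771]
  root=771
After append 6 (leaves=[84, 3, 86, 39, 6]):
  L0: [84, 3, 86, 39, 6]
  L1: h(84,3)=(84*31+3)%997=613 h(86,39)=(86*31+39)%997=711 h(6,6)=(6*31+6)%997=192 -> [613, 711, 192]
  L2: h(613,711)=(613*31+711)%997=771 h(192,192)=(192*31+192)%997=162 -> [771, 162]
  L3: h(771,162)=(771*31+162)%997=135 -> [135]
  root=135
After append 74 (leaves=[84, 3, 86, 39, 6, 74]):
  L0: [84, 3, 86, 39, 6, 74]
  L1: h(84,3)=(84*31+3)%997=613 h(86,39)=(86*31+39)%997=711 h(6,74)=(6*31+74)%997=260 -> [613, 711, 260]
  L2: h(613,711)=(613*31+711)%997=771 h(260,260)=(260*31+260)%997=344 -> [771, 344]
  L3: h(771,344)=(771*31+344)%997=317 -> [317]
  root=317

Answer: 84 613 818 771 135 317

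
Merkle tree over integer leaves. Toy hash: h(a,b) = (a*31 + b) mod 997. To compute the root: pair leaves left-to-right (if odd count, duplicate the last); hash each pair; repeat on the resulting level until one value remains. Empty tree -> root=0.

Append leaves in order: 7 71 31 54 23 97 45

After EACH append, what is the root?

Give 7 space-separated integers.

After append 7 (leaves=[7]):
  L0: [7]
  root=7
After append 71 (leaves=[7, 71]):
  L0: [7, 71]
  L1: h(7,71)=(7*31+71)%997=288 -> [288]
  root=288
After append 31 (leaves=[7, 71, 31]):
  L0: [7, 71, 31]
  L1: h(7,71)=(7*31+71)%997=288 h(31,31)=(31*31+31)%997=992 -> [288, 992]
  L2: h(288,992)=(288*31+992)%997=947 -> [947]
  root=947
After append 54 (leaves=[7, 71, 31, 54]):
  L0: [7, 71, 31, 54]
  L1: h(7,71)=(7*31+71)%997=288 h(31,54)=(31*31+54)%997=18 -> [288, 18]
  L2: h(288,18)=(288*31+18)%997=970 -> [970]
  root=970
After append 23 (leaves=[7, 71, 31, 54, 23]):
  L0: [7, 71, 31, 54, 23]
  L1: h(7,71)=(7*31+71)%997=288 h(31,54)=(31*31+54)%997=18 h(23,23)=(23*31+23)%997=736 -> [288, 18, 736]
  L2: h(288,18)=(288*31+18)%997=970 h(736,736)=(736*31+736)%997=621 -> [970, 621]
  L3: h(970,621)=(970*31+621)%997=781 -> [781]
  root=781
After append 97 (leaves=[7, 71, 31, 54, 23, 97]):
  L0: [7, 71, 31, 54, 23, 97]
  L1: h(7,71)=(7*31+71)%997=288 h(31,54)=(31*31+54)%997=18 h(23,97)=(23*31+97)%997=810 -> [288, 18, 810]
  L2: h(288,18)=(288*31+18)%997=970 h(810,810)=(810*31+810)%997=995 -> [970, 995]
  L3: h(970,995)=(970*31+995)%997=158 -> [158]
  root=158
After append 45 (leaves=[7, 71, 31, 54, 23, 97, 45]):
  L0: [7, 71, 31, 54, 23, 97, 45]
  L1: h(7,71)=(7*31+71)%997=288 h(31,54)=(31*31+54)%997=18 h(23,97)=(23*31+97)%997=810 h(45,45)=(45*31+45)%997=443 -> [288, 18, 810, 443]
  L2: h(288,18)=(288*31+18)%997=970 h(810,443)=(810*31+443)%997=628 -> [970, 628]
  L3: h(970,628)=(970*31+628)%997=788 -> [788]
  root=788

Answer: 7 288 947 970 781 158 788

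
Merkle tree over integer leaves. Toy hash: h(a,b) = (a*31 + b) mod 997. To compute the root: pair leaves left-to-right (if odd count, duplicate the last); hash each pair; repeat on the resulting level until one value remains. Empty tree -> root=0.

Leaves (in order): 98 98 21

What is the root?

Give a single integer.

Answer: 182

Derivation:
L0: [98, 98, 21]
L1: h(98,98)=(98*31+98)%997=145 h(21,21)=(21*31+21)%997=672 -> [145, 672]
L2: h(145,672)=(145*31+672)%997=182 -> [182]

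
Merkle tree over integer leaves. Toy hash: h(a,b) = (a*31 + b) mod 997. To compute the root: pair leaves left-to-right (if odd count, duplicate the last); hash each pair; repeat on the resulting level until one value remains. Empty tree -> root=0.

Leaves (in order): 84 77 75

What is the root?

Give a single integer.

Answer: 766

Derivation:
L0: [84, 77, 75]
L1: h(84,77)=(84*31+77)%997=687 h(75,75)=(75*31+75)%997=406 -> [687, 406]
L2: h(687,406)=(687*31+406)%997=766 -> [766]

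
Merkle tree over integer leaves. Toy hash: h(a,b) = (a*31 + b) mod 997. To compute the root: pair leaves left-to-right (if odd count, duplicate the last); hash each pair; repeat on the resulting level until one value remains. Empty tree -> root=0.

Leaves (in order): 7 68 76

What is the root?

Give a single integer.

L0: [7, 68, 76]
L1: h(7,68)=(7*31+68)%997=285 h(76,76)=(76*31+76)%997=438 -> [285, 438]
L2: h(285,438)=(285*31+438)%997=300 -> [300]

Answer: 300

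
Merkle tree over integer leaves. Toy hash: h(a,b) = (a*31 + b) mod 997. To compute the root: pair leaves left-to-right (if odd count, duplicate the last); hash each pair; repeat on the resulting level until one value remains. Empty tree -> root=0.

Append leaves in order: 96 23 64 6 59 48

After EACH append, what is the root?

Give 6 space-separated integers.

After append 96 (leaves=[96]):
  L0: [96]
  root=96
After append 23 (leaves=[96, 23]):
  L0: [96, 23]
  L1: h(96,23)=(96*31+23)%997=8 -> [8]
  root=8
After append 64 (leaves=[96, 23, 64]):
  L0: [96, 23, 64]
  L1: h(96,23)=(96*31+23)%997=8 h(64,64)=(64*31+64)%997=54 -> [8, 54]
  L2: h(8,54)=(8*31+54)%997=302 -> [302]
  root=302
After append 6 (leaves=[96, 23, 64, 6]):
  L0: [96, 23, 64, 6]
  L1: h(96,23)=(96*31+23)%997=8 h(64,6)=(64*31+6)%997=993 -> [8, 993]
  L2: h(8,993)=(8*31+993)%997=244 -> [244]
  root=244
After append 59 (leaves=[96, 23, 64, 6, 59]):
  L0: [96, 23, 64, 6, 59]
  L1: h(96,23)=(96*31+23)%997=8 h(64,6)=(64*31+6)%997=993 h(59,59)=(59*31+59)%997=891 -> [8, 993, 891]
  L2: h(8,993)=(8*31+993)%997=244 h(891,891)=(891*31+891)%997=596 -> [244, 596]
  L3: h(244,596)=(244*31+596)%997=184 -> [184]
  root=184
After append 48 (leaves=[96, 23, 64, 6, 59, 48]):
  L0: [96, 23, 64, 6, 59, 48]
  L1: h(96,23)=(96*31+23)%997=8 h(64,6)=(64*31+6)%997=993 h(59,48)=(59*31+48)%997=880 -> [8, 993, 880]
  L2: h(8,993)=(8*31+993)%997=244 h(880,880)=(880*31+880)%997=244 -> [244, 244]
  L3: h(244,244)=(244*31+244)%997=829 -> [829]
  root=829

Answer: 96 8 302 244 184 829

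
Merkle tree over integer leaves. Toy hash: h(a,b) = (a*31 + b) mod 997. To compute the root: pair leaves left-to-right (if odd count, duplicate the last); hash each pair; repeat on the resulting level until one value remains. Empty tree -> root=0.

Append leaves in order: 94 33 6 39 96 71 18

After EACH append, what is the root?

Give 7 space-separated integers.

Answer: 94 953 822 855 184 381 901

Derivation:
After append 94 (leaves=[94]):
  L0: [94]
  root=94
After append 33 (leaves=[94, 33]):
  L0: [94, 33]
  L1: h(94,33)=(94*31+33)%997=953 -> [953]
  root=953
After append 6 (leaves=[94, 33, 6]):
  L0: [94, 33, 6]
  L1: h(94,33)=(94*31+33)%997=953 h(6,6)=(6*31+6)%997=192 -> [953, 192]
  L2: h(953,192)=(953*31+192)%997=822 -> [822]
  root=822
After append 39 (leaves=[94, 33, 6, 39]):
  L0: [94, 33, 6, 39]
  L1: h(94,33)=(94*31+33)%997=953 h(6,39)=(6*31+39)%997=225 -> [953, 225]
  L2: h(953,225)=(953*31+225)%997=855 -> [855]
  root=855
After append 96 (leaves=[94, 33, 6, 39, 96]):
  L0: [94, 33, 6, 39, 96]
  L1: h(94,33)=(94*31+33)%997=953 h(6,39)=(6*31+39)%997=225 h(96,96)=(96*31+96)%997=81 -> [953, 225, 81]
  L2: h(953,225)=(953*31+225)%997=855 h(81,81)=(81*31+81)%997=598 -> [855, 598]
  L3: h(855,598)=(855*31+598)%997=184 -> [184]
  root=184
After append 71 (leaves=[94, 33, 6, 39, 96, 71]):
  L0: [94, 33, 6, 39, 96, 71]
  L1: h(94,33)=(94*31+33)%997=953 h(6,39)=(6*31+39)%997=225 h(96,71)=(96*31+71)%997=56 -> [953, 225, 56]
  L2: h(953,225)=(953*31+225)%997=855 h(56,56)=(56*31+56)%997=795 -> [855, 795]
  L3: h(855,795)=(855*31+795)%997=381 -> [381]
  root=381
After append 18 (leaves=[94, 33, 6, 39, 96, 71, 18]):
  L0: [94, 33, 6, 39, 96, 71, 18]
  L1: h(94,33)=(94*31+33)%997=953 h(6,39)=(6*31+39)%997=225 h(96,71)=(96*31+71)%997=56 h(18,18)=(18*31+18)%997=576 -> [953, 225, 56, 576]
  L2: h(953,225)=(953*31+225)%997=855 h(56,576)=(56*31+576)%997=318 -> [855, 318]
  L3: h(855,318)=(855*31+318)%997=901 -> [901]
  root=901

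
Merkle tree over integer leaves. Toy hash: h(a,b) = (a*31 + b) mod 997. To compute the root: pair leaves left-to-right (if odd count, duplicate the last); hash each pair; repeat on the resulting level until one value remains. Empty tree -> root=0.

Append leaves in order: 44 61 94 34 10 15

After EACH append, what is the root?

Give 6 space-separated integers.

After append 44 (leaves=[44]):
  L0: [44]
  root=44
After append 61 (leaves=[44, 61]):
  L0: [44, 61]
  L1: h(44,61)=(44*31+61)%997=428 -> [428]
  root=428
After append 94 (leaves=[44, 61, 94]):
  L0: [44, 61, 94]
  L1: h(44,61)=(44*31+61)%997=428 h(94,94)=(94*31+94)%997=17 -> [428, 17]
  L2: h(428,17)=(428*31+17)%997=324 -> [324]
  root=324
After append 34 (leaves=[44, 61, 94, 34]):
  L0: [44, 61, 94, 34]
  L1: h(44,61)=(44*31+61)%997=428 h(94,34)=(94*31+34)%997=954 -> [428, 954]
  L2: h(428,954)=(428*31+954)%997=264 -> [264]
  root=264
After append 10 (leaves=[44, 61, 94, 34, 10]):
  L0: [44, 61, 94, 34, 10]
  L1: h(44,61)=(44*31+61)%997=428 h(94,34)=(94*31+34)%997=954 h(10,10)=(10*31+10)%997=320 -> [428, 954, 320]
  L2: h(428,954)=(428*31+954)%997=264 h(320,320)=(320*31+320)%997=270 -> [264, 270]
  L3: h(264,270)=(264*31+270)%997=478 -> [478]
  root=478
After append 15 (leaves=[44, 61, 94, 34, 10, 15]):
  L0: [44, 61, 94, 34, 10, 15]
  L1: h(44,61)=(44*31+61)%997=428 h(94,34)=(94*31+34)%997=954 h(10,15)=(10*31+15)%997=325 -> [428, 954, 325]
  L2: h(428,954)=(428*31+954)%997=264 h(325,325)=(325*31+325)%997=430 -> [264, 430]
  L3: h(264,430)=(264*31+430)%997=638 -> [638]
  root=638

Answer: 44 428 324 264 478 638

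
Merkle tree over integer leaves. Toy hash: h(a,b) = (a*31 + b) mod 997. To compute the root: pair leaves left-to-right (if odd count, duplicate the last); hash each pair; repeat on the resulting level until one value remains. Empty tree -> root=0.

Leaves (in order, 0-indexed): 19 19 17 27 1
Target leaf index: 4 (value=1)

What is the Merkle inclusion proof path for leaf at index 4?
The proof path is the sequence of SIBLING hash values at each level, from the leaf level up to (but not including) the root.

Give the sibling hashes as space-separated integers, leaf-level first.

L0 (leaves): [19, 19, 17, 27, 1], target index=4
L1: h(19,19)=(19*31+19)%997=608 [pair 0] h(17,27)=(17*31+27)%997=554 [pair 1] h(1,1)=(1*31+1)%997=32 [pair 2] -> [608, 554, 32]
  Sibling for proof at L0: 1
L2: h(608,554)=(608*31+554)%997=459 [pair 0] h(32,32)=(32*31+32)%997=27 [pair 1] -> [459, 27]
  Sibling for proof at L1: 32
L3: h(459,27)=(459*31+27)%997=298 [pair 0] -> [298]
  Sibling for proof at L2: 459
Root: 298
Proof path (sibling hashes from leaf to root): [1, 32, 459]

Answer: 1 32 459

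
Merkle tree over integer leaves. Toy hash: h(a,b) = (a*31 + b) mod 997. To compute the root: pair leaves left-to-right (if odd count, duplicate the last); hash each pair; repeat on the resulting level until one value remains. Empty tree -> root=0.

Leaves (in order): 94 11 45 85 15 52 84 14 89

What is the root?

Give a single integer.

L0: [94, 11, 45, 85, 15, 52, 84, 14, 89]
L1: h(94,11)=(94*31+11)%997=931 h(45,85)=(45*31+85)%997=483 h(15,52)=(15*31+52)%997=517 h(84,14)=(84*31+14)%997=624 h(89,89)=(89*31+89)%997=854 -> [931, 483, 517, 624, 854]
L2: h(931,483)=(931*31+483)%997=431 h(517,624)=(517*31+624)%997=699 h(854,854)=(854*31+854)%997=409 -> [431, 699, 409]
L3: h(431,699)=(431*31+699)%997=102 h(409,409)=(409*31+409)%997=127 -> [102, 127]
L4: h(102,127)=(102*31+127)%997=298 -> [298]

Answer: 298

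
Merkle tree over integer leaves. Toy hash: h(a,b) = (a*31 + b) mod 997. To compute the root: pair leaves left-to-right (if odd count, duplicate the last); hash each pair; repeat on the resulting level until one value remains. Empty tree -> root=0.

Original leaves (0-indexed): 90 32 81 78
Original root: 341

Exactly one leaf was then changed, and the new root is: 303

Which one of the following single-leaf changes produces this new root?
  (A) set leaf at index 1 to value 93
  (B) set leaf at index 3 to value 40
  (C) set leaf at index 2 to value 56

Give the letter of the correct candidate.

Answer: B

Derivation:
Original leaves: [90, 32, 81, 78]
Target new root: 303
Try each candidate change and compute the resulting root:
Candidate A: set leaf[1] = 93 -> leaves = [90, 93, 81, 78]
  L0: [90, 93, 81, 78]
  L1: h(90,93)=(90*31+93)%997=889 h(81,78)=(81*31+78)%997=595 -> [889, 595]
  L2: h(889,595)=(889*31+595)%997=238 -> [238]
  root = 238 != target 303
Candidate B: set leaf[3] = 40 -> leaves = [90, 32, 81, 40]
  L0: [90, 32, 81, 40]
  L1: h(90,32)=(90*31+32)%997=828 h(81,40)=(81*31+40)%997=557 -> [828, 557]
  L2: h(828,557)=(828*31+557)%997=303 -> [303]
  root = 303 == target 303  ** MATCH **
Candidate C: set leaf[2] = 56 -> leaves = [90, 32, 56, 78]
  L0: [90, 32, 56, 78]
  L1: h(90,32)=(90*31+32)%997=828 h(56,78)=(56*31+78)%997=817 -> [828, 817]
  L2: h(828,817)=(828*31+817)%997=563 -> [563]
  root = 563 != target 303
Candidate B produces the target root.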